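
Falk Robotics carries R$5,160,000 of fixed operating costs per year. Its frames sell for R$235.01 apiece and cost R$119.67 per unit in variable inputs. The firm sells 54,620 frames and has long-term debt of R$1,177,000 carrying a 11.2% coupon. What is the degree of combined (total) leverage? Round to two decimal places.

6.25

Contribution at this volume is 54,620 × R$115.34 = R$6,299,870.80.
Operating income = contribution − fixed costs = R$6,299,870.80 − R$5,160,000 = R$1,139,870.80. Interest = R$131,824.00.
DOL = R$6,299,870.80 ÷ R$1,139,870.80 = 5.5268; DFL = R$1,139,870.80 ÷ R$1,008,046.80 = 1.1308.
Combined leverage = 5.5268 × 1.1308 = 6.2497.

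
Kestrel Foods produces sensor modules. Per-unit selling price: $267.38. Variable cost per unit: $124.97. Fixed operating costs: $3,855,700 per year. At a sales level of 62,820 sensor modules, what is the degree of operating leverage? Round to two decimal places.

1.76

At 62,820 units, contribution = 62,820 × $142.41 = $8,946,196.20.
Operating income = contribution − fixed costs = $8,946,196.20 − $3,855,700 = $5,090,496.20.
Degree of operating leverage = $8,946,196.20 / $5,090,496.20 = 1.7574.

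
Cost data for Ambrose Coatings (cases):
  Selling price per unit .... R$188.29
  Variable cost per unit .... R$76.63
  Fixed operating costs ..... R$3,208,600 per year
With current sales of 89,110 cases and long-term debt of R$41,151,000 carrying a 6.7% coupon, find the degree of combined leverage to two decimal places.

At 89,110 units, contribution = 89,110 × R$111.66 = R$9,950,022.60.
EBIT = R$9,950,022.60 − R$3,208,600 = R$6,741,422.60. Interest = R$2,757,117.00.
DOL = R$9,950,022.60 ÷ R$6,741,422.60 = 1.4760; DFL = R$6,741,422.60 ÷ R$3,984,305.60 = 1.6920.
Combined leverage = 1.4760 × 1.6920 = 2.4974.

2.50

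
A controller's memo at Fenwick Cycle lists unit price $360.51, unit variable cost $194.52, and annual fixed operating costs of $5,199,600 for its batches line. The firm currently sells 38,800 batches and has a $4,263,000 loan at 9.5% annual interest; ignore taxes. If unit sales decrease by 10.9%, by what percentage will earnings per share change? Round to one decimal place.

-84.0%

At 38,800 units, contribution = 38,800 × $165.99 = $6,440,412.00.
Operating income = contribution − fixed costs = $6,440,412.00 − $5,199,600 = $1,240,812.00.
Interest = $404,985.00, so EBIT − I = $835,827.00.
DCL = total CM / (EBIT − I) = $6,440,412.00 / $835,827.00 = 7.7054.
%ΔEPS = DCL × %ΔSales = 7.7054 × -10.9% = -84.0%.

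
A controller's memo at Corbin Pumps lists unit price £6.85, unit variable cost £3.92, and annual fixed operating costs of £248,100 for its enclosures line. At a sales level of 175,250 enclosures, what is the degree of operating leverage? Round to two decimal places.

1.93

At 175,250 units, contribution = 175,250 × £2.93 = £513,482.50.
Subtracting fixed costs: EBIT = £513,482.50 − £248,100 = £265,382.50.
So DOL = total CM / EBIT = £513,482.50 / £265,382.50 = 1.9349.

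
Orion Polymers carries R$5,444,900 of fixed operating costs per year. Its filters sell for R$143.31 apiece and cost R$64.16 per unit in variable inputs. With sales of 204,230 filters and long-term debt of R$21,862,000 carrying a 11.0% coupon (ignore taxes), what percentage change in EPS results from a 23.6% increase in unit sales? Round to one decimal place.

+45.9%

At 204,230 units, contribution = 204,230 × R$79.15 = R$16,164,804.50.
EBIT = R$16,164,804.50 − R$5,444,900 = R$10,719,904.50.
After interest of R$2,404,820.00, pre-tax earnings = R$8,315,084.50.
Degree of combined leverage = contribution ÷ (EBIT − I) = R$16,164,804.50 ÷ R$8,315,084.50 = 1.9440.
EPS therefore changes by 1.9440 × (+23.6%) = +45.9%.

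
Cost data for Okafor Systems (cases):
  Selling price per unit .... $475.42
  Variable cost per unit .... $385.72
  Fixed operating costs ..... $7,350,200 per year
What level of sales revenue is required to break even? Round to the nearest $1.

Contribution margin per unit = $475.42 − $385.72 = $89.70, a CM ratio of $89.70 ÷ $475.42 = 0.1887.
Break-even revenue = fixed costs × price ÷ CM = $7,350,200 × $475.42 ÷ $89.70 = $38,956,879.

$38,956,879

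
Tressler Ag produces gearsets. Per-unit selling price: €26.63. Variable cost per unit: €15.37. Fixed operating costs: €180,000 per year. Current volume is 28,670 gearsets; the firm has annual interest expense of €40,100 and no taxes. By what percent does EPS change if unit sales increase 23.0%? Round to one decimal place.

+72.3%

At 28,670 units, contribution = 28,670 × €11.26 = €322,824.20.
EBIT = €322,824.20 − €180,000 = €142,824.20.
After interest of €40,100.00, pre-tax earnings = €102,724.20.
Degree of combined leverage = contribution ÷ (EBIT − I) = €322,824.20 ÷ €102,724.20 = 3.1426.
EPS therefore changes by 3.1426 × (+23.0%) = +72.3%.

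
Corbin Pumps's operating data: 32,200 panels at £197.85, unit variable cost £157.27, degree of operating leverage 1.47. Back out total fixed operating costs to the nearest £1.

£417,781

At 32,200 units, contribution = 32,200 × £40.58 = £1,306,676.00.
DOL = contribution / EBIT, so EBIT = £1,306,676.00 / 1.47 = £888,895.24.
And FC = contribution − EBIT = £1,306,676.00 − £888,895.24 = £417,781.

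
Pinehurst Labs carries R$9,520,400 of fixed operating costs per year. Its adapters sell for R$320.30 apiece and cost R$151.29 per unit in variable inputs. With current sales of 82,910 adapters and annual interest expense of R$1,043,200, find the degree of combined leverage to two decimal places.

Total contribution margin = 82,910 × R$169.01 = R$14,012,619.10.
Operating income = contribution − fixed costs = R$14,012,619.10 − R$9,520,400 = R$4,492,219.10. Interest = R$1,043,200.00, so EBIT − I = R$3,449,019.10.
Degree of total leverage = total CM / (EBIT − interest) = R$14,012,619.10 / R$3,449,019.10 = 4.0628.

4.06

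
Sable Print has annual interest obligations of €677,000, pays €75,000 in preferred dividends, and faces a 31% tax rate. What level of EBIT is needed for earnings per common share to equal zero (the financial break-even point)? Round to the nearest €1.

Grossing the preferred dividend up to pre-tax terms: €75,000 / (1 − 0.31) = €108,695.65.
Financial break-even EBIT = interest + D_p ÷ (1 − t) = €677,000 + €108,695.65 = €785,695.65.

€785,696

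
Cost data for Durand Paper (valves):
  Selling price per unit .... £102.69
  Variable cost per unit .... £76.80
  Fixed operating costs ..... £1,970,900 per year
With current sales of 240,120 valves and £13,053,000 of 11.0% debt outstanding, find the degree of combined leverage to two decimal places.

2.21

Contribution at this volume is 240,120 × £25.89 = £6,216,706.80.
Subtracting fixed costs: EBIT = £6,216,706.80 − £1,970,900 = £4,245,806.80. Interest = £1,435,830.00, so EBIT − I = £2,809,976.80.
Degree of total leverage = total CM / (EBIT − interest) = £6,216,706.80 / £2,809,976.80 = 2.2124.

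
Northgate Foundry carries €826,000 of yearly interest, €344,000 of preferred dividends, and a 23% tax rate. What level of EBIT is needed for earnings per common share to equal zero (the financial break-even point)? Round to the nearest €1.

€1,272,753

Grossing the preferred dividend up to pre-tax terms: €344,000 / (1 − 0.23) = €446,753.25.
EPS = 0 when EBIT covers interest plus the pre-tax preferred burden: €826,000 + €446,753.25 = €1,272,753.25.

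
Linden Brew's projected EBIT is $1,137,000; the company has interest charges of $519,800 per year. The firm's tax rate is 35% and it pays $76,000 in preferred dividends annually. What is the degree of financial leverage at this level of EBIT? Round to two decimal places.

2.27

Annual interest charges come to $519,800.00.
Pre-tax preferred-dividend burden = $76,000 ÷ (1 − 0.35) = $116,923.08.
DFL = EBIT ÷ [EBIT − I − D_p/(1−t)] = $1,137,000 ÷ [$1,137,000 − $519,800.00 − $116,923.08] = $1,137,000 ÷ $500,276.92 = 2.2727.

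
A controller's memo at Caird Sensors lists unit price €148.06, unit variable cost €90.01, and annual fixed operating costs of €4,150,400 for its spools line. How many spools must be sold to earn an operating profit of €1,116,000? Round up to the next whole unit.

90,722 spools

Each unit contributes €148.06 − €90.01 = €58.05.
Need Q such that Q × €58.05 − €4,150,400 = €1,116,000, i.e. Q = €5,266,400 / €58.05 = 90,721.79 → 90,722.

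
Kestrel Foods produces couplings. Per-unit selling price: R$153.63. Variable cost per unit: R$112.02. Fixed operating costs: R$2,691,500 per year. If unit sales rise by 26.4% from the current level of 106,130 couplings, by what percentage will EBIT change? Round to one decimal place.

Total contribution margin = 106,130 × R$41.61 = R$4,416,069.30.
Operating income = contribution − fixed costs = R$4,416,069.30 − R$2,691,500 = R$1,724,569.30.
DOL = contribution ÷ EBIT = R$4,416,069.30 ÷ R$1,724,569.30 = 2.5607.
%ΔEBIT = DOL × %ΔSales = 2.5607 × +26.4% = +67.6%.

+67.6%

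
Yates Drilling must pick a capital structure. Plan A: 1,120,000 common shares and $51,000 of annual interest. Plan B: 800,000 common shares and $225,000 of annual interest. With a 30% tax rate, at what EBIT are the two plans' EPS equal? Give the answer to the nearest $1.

$660,000

Set EPS_A = EPS_B: (EBIT − $51,000)(1 − 0.30) ÷ 1,120,000 = (EBIT − $225,000)(1 − 0.30) ÷ 800,000.
Cancelling (1 − t) and cross-multiplying: 800,000·(EBIT − 51,000) = 1,120,000·(EBIT − 225,000).
Solving, EBIT = (225,000·1,120,000 − 51,000·800,000) / (1,120,000 − 800,000) = 211,200,000,000 / 320,000 = 660,000.00.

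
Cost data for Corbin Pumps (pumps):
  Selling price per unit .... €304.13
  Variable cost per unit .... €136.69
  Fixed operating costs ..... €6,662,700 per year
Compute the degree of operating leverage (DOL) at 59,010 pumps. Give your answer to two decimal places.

Total contribution margin = 59,010 × €167.44 = €9,880,634.40.
EBIT = €9,880,634.40 − €6,662,700 = €3,217,934.40.
DOL = contribution ÷ EBIT = €9,880,634.40 ÷ €3,217,934.40 = 3.0705.

3.07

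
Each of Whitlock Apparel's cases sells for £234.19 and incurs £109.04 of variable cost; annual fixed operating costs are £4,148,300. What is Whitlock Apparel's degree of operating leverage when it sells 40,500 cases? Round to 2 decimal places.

5.51

Contribution at this volume is 40,500 × £125.15 = £5,068,575.00.
EBIT = £5,068,575.00 − £4,148,300 = £920,275.00.
Degree of operating leverage = £5,068,575.00 / £920,275.00 = 5.5077.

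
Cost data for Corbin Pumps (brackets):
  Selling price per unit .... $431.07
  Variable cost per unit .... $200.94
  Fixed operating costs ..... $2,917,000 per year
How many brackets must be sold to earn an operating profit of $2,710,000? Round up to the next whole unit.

Contribution margin per unit = $431.07 − $200.94 = $230.13.
Units = (FC + target) / CM = ($2,917,000 + $2,710,000) / $230.13 = 24,451.40, so 24,452 brackets.

24,452 brackets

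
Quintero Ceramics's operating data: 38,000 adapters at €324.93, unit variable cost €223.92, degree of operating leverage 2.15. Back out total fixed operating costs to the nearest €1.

€2,053,087

Total contribution margin = 38,000 × €101.01 = €3,838,380.00.
DOL = contribution / EBIT, so EBIT = €3,838,380.00 / 2.15 = €1,785,293.02.
And FC = contribution − EBIT = €3,838,380.00 − €1,785,293.02 = €2,053,087.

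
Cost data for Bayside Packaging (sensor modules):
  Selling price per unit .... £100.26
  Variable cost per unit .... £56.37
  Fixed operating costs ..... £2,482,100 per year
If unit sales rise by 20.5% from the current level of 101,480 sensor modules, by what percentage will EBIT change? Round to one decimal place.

+46.3%

Total contribution margin = 101,480 × £43.89 = £4,453,957.20.
EBIT = £4,453,957.20 − £2,482,100 = £1,971,857.20.
Degree of operating leverage = £4,453,957.20 / £1,971,857.20 = 2.2588.
So EBIT moves 2.2588 × (+20.5%) = +46.3%.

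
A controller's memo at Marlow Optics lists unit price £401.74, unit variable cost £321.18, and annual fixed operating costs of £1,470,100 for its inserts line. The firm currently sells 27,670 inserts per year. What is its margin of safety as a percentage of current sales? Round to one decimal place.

Each unit contributes £401.74 − £321.18 = £80.56. Break-even units = £1,470,100 ÷ £80.56 = 18,248.51; break-even revenue = 18,248.51 × £401.74 = £7,331,156.58.
Current sales = 27,670 × £401.74 = £11,116,145.80.
Margin of safety = (£11,116,145.80 − £7,331,156.58) ÷ £11,116,145.80 = 34.0%.

34.0%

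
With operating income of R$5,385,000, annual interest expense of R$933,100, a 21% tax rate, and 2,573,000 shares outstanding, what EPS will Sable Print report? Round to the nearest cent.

Pre-tax income = R$5,385,000 − R$933,100.00 = R$4,451,900.00.
Net income = R$4,451,900.00 × (1 − 0.21) = R$3,517,001.00.
Per share: R$3,517,001.00 / 2,573,000 shares = R$1.37.

R$1.37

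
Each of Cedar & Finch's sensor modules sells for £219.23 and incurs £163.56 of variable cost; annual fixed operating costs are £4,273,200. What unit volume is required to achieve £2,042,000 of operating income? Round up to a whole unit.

Unit CM = price − variable cost = £219.23 − £163.56 = £55.67.
Need Q such that Q × £55.67 − £4,273,200 = £2,042,000, i.e. Q = £6,315,200 / £55.67 = 113,439.91 → 113,440.

113,440 sensor modules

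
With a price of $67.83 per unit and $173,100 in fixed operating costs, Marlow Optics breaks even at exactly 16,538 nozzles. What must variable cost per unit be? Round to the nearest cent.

$57.36

At break-even, FC = Q × (P − VC), so P − VC = $173,100 ÷ 16,538 = $10.4668.
Hence VC = price − CM = $67.83 − $10.4668 = $57.36.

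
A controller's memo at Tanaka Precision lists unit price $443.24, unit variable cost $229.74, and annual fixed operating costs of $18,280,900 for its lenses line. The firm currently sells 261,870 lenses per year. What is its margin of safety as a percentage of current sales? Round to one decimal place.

Contribution margin per unit = $443.24 − $229.74 = $213.50. Break-even units = $18,280,900 ÷ $213.50 = 85,624.82; break-even revenue = 85,624.82 × $443.24 = $37,952,347.15.
Current sales = 261,870 × $443.24 = $116,071,258.80.
Margin of safety = ($116,071,258.80 − $37,952,347.15) ÷ $116,071,258.80 = 67.3%.

67.3%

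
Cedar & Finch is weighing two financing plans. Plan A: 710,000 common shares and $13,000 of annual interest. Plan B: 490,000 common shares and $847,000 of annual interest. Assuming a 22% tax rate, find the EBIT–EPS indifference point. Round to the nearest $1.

$2,704,545

Set EPS_A = EPS_B: (EBIT − $13,000)(1 − 0.22) ÷ 710,000 = (EBIT − $847,000)(1 − 0.22) ÷ 490,000.
Cancelling (1 − t) and cross-multiplying: 490,000·(EBIT − 13,000) = 710,000·(EBIT − 847,000).
Solving, EBIT = (847,000·710,000 − 13,000·490,000) / (710,000 − 490,000) = 595,000,000,000 / 220,000 = 2,704,545.45.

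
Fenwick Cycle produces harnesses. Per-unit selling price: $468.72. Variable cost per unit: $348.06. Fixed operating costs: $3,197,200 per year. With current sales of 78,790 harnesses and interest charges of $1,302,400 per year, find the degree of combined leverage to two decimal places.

1.90

Contribution at this volume is 78,790 × $120.66 = $9,506,801.40.
Operating income = contribution − fixed costs = $9,506,801.40 − $3,197,200 = $6,309,601.40. Interest = $1,302,400.00, so EBIT − I = $5,007,201.40.
DCL = contribution ÷ (EBIT − I) = $9,506,801.40 ÷ $5,007,201.40 = 1.8986.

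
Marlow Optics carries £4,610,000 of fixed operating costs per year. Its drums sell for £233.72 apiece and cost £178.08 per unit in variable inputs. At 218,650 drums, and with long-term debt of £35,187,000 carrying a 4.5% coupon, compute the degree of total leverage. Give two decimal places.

2.04

Total contribution margin = 218,650 × £55.64 = £12,165,686.00.
Subtracting fixed costs: EBIT = £12,165,686.00 − £4,610,000 = £7,555,686.00. Interest = £1,583,415.00.
DOL = £12,165,686.00 ÷ £7,555,686.00 = 1.6101; DFL = £7,555,686.00 ÷ £5,972,271.00 = 1.2651.
DCL = DOL × DFL = 1.6101 × 1.2651 = 2.0369.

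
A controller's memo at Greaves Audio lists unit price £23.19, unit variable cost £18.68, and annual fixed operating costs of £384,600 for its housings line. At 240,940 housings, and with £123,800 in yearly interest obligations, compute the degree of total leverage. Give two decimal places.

1.88

Total contribution margin = 240,940 × £4.51 = £1,086,639.40.
Subtracting fixed costs: EBIT = £1,086,639.40 − £384,600 = £702,039.40. Interest = £123,800.00, so EBIT − I = £578,239.40.
DCL = contribution ÷ (EBIT − I) = £1,086,639.40 ÷ £578,239.40 = 1.8792.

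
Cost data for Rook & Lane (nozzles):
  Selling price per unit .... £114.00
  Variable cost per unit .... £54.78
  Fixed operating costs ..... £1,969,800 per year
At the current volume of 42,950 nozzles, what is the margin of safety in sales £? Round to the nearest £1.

£1,104,385

Unit CM = price − variable cost = £114.00 − £54.78 = £59.22. Break-even units = £1,969,800 ÷ £59.22 = 33,262.41; break-even revenue = 33,262.41 × £114.00 = £3,791,914.89.
Actual sales revenue = 42,950 × £114.00 = £4,896,300.00.
Margin of safety = £4,896,300.00 − £3,791,914.89 = £1,104,385.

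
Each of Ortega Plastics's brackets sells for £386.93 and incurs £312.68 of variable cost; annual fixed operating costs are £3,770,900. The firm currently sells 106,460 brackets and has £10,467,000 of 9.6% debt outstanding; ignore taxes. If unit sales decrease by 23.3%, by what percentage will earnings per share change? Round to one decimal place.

-58.9%

Contribution at this volume is 106,460 × £74.25 = £7,904,655.00.
Subtracting fixed costs: EBIT = £7,904,655.00 − £3,770,900 = £4,133,755.00.
After interest of £1,004,832.00, pre-tax earnings = £3,128,923.00.
DCL = total CM / (EBIT − I) = £7,904,655.00 / £3,128,923.00 = 2.5263.
EPS therefore changes by 2.5263 × (-23.3%) = -58.9%.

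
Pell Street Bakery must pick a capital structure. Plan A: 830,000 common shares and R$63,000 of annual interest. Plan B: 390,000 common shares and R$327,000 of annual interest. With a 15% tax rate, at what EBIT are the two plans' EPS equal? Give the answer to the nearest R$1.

R$561,000

At indifference, (EBIT − 63,000)(1 − t)/830,000 = (EBIT − 327,000)(1 − t)/390,000.
Cancelling (1 − t) and cross-multiplying: 390,000·(EBIT − 63,000) = 830,000·(EBIT − 327,000).
EBIT × (830,000 − 390,000) = 327,000 × 830,000 − 63,000 × 390,000 = 246,840,000,000, so EBIT = 246,840,000,000 ÷ 440,000 = 561,000.00.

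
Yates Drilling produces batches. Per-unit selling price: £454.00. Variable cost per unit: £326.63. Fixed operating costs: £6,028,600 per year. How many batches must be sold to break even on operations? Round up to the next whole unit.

47,332 batches

Each unit contributes £454.00 − £326.63 = £127.37.
Units to break even: £6,028,600 ÷ £127.37 = 47,331.40, rounded up to 47,332.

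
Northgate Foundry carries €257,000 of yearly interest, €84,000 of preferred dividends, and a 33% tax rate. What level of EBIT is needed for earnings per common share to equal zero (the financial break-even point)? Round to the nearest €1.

€382,373

Grossing the preferred dividend up to pre-tax terms: €84,000 / (1 − 0.33) = €125,373.13.
EPS = 0 when EBIT covers interest plus the pre-tax preferred burden: €257,000 + €125,373.13 = €382,373.13.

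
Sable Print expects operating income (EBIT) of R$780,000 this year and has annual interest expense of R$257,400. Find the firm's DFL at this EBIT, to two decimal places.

1.49

Annual interest charges come to R$257,400.00.
Degree of financial leverage = EBIT / (EBIT − interest) = R$780,000 / R$522,600.00 = 1.4925.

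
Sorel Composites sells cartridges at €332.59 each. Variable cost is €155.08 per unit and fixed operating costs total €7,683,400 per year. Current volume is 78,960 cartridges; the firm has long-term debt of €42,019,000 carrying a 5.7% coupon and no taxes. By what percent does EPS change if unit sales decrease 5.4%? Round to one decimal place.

-19.2%

Contribution at this volume is 78,960 × €177.51 = €14,016,189.60.
Operating income = contribution − fixed costs = €14,016,189.60 − €7,683,400 = €6,332,789.60.
After interest of €2,395,083.00, pre-tax earnings = €3,937,706.60.
Degree of combined leverage = contribution ÷ (EBIT − I) = €14,016,189.60 ÷ €3,937,706.60 = 3.5595.
EPS therefore changes by 3.5595 × (-5.4%) = -19.2%.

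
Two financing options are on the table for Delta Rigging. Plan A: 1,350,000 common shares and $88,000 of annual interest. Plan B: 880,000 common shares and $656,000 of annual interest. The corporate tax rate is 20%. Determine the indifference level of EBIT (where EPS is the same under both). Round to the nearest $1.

$1,719,489

Set EPS_A = EPS_B: (EBIT − $88,000)(1 − 0.20) ÷ 1,350,000 = (EBIT − $656,000)(1 − 0.20) ÷ 880,000.
The (1 − t) factor cancels: (EBIT − 88,000) × 880,000 = (EBIT − 656,000) × 1,350,000.
EBIT × (1,350,000 − 880,000) = 656,000 × 1,350,000 − 88,000 × 880,000 = 808,160,000,000, so EBIT = 808,160,000,000 ÷ 470,000 = 1,719,489.36.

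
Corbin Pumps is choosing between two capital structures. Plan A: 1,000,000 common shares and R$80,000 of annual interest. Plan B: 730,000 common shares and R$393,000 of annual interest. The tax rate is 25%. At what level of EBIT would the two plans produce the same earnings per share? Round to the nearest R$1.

At indifference, (EBIT − 80,000)(1 − t)/1,000,000 = (EBIT − 393,000)(1 − t)/730,000.
Cancelling (1 − t) and cross-multiplying: 730,000·(EBIT − 80,000) = 1,000,000·(EBIT − 393,000).
Solving, EBIT = (393,000·1,000,000 − 80,000·730,000) / (1,000,000 − 730,000) = 334,600,000,000 / 270,000 = 1,239,259.26.

R$1,239,259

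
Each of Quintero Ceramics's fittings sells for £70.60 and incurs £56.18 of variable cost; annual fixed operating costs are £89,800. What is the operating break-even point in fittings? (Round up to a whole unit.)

6,228 fittings

Unit CM = price − variable cost = £70.60 − £56.18 = £14.42.
Units to break even: £89,800 ÷ £14.42 = 6,227.46, rounded up to 6,228.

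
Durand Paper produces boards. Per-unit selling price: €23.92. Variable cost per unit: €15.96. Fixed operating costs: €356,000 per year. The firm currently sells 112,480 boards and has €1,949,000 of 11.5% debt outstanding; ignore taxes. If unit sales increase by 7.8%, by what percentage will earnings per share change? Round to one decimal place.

+22.2%

Contribution at this volume is 112,480 × €7.96 = €895,340.80.
Subtracting fixed costs: EBIT = €895,340.80 − €356,000 = €539,340.80.
After interest of €224,135.00, pre-tax earnings = €315,205.80.
Degree of combined leverage = contribution ÷ (EBIT − I) = €895,340.80 ÷ €315,205.80 = 2.8405.
EPS therefore changes by 2.8405 × (+7.8%) = +22.2%.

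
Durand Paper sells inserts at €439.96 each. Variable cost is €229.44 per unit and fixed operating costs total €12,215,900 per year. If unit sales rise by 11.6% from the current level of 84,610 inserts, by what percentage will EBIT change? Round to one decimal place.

+36.9%

At 84,610 units, contribution = 84,610 × €210.52 = €17,812,097.20.
Operating income = contribution − fixed costs = €17,812,097.20 − €12,215,900 = €5,596,197.20.
DOL = contribution ÷ EBIT = €17,812,097.20 ÷ €5,596,197.20 = 3.1829.
So EBIT moves 3.1829 × (+11.6%) = +36.9%.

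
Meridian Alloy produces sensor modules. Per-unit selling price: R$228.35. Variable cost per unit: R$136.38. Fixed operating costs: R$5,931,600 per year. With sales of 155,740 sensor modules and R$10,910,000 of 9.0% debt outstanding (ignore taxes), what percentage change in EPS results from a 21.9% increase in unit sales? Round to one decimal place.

+42.3%

Total contribution margin = 155,740 × R$91.97 = R$14,323,407.80.
Operating income = contribution − fixed costs = R$14,323,407.80 − R$5,931,600 = R$8,391,807.80.
Interest = R$981,900.00, so EBIT − I = R$7,409,907.80.
DCL = total CM / (EBIT − I) = R$14,323,407.80 / R$7,409,907.80 = 1.9330.
EPS therefore changes by 1.9330 × (+21.9%) = +42.3%.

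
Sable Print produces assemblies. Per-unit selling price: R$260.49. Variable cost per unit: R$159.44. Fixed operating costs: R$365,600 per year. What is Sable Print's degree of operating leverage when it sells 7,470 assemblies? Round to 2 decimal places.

Contribution at this volume is 7,470 × R$101.05 = R$754,843.50.
EBIT = R$754,843.50 − R$365,600 = R$389,243.50.
So DOL = total CM / EBIT = R$754,843.50 / R$389,243.50 = 1.9393.

1.94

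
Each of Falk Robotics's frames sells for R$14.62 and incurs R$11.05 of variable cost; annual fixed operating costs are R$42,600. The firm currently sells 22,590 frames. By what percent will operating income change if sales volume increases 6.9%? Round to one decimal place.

+14.6%

Total contribution margin = 22,590 × R$3.57 = R$80,646.30.
EBIT = R$80,646.30 − R$42,600 = R$38,046.30.
Degree of operating leverage = R$80,646.30 / R$38,046.30 = 2.1197.
%ΔEBIT = DOL × %ΔSales = 2.1197 × +6.9% = +14.6%.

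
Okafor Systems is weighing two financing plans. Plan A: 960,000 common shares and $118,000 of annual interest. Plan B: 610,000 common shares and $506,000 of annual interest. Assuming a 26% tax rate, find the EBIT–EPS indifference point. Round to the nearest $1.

At indifference, (EBIT − 118,000)(1 − t)/960,000 = (EBIT − 506,000)(1 − t)/610,000.
The (1 − t) factor cancels: (EBIT − 118,000) × 610,000 = (EBIT − 506,000) × 960,000.
Solving, EBIT = (506,000·960,000 − 118,000·610,000) / (960,000 − 610,000) = 413,780,000,000 / 350,000 = 1,182,228.57.

$1,182,229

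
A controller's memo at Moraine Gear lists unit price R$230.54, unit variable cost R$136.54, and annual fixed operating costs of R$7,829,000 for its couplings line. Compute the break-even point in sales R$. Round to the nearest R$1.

R$19,201,039

CM per unit = R$230.54 − R$136.54 = R$94.00; CM ratio = R$94.00 / R$230.54 = 0.4077.
Break-even sales = FC ÷ CM ratio = R$7,829,000 × R$230.54 / R$94.00 = R$19,201,039.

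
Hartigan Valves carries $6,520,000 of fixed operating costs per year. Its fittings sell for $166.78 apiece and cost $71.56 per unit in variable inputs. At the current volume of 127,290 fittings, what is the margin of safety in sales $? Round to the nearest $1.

$9,809,498

Contribution margin per unit = $166.78 − $71.56 = $95.22. Break-even units = $6,520,000 ÷ $95.22 = 68,473.01; break-even revenue = 68,473.01 × $166.78 = $11,419,928.59.
Actual sales revenue = 127,290 × $166.78 = $21,229,426.20.
Margin of safety = $21,229,426.20 − $11,419,928.59 = $9,809,498.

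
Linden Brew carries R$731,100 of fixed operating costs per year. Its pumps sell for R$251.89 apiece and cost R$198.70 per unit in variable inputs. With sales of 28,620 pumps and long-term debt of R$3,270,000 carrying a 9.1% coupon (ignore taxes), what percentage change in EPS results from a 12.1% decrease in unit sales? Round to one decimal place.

-37.3%

Total contribution margin = 28,620 × R$53.19 = R$1,522,297.80.
Operating income = contribution − fixed costs = R$1,522,297.80 − R$731,100 = R$791,197.80.
After interest of R$297,570.00, pre-tax earnings = R$493,627.80.
DCL = total CM / (EBIT − I) = R$1,522,297.80 / R$493,627.80 = 3.0839.
%ΔEPS = DCL × %ΔSales = 3.0839 × -12.1% = -37.3%.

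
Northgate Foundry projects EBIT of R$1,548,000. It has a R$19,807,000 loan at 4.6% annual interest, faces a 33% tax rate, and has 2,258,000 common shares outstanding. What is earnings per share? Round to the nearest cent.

R$0.19

Interest = R$911,122.00, so EBT = R$1,548,000 − R$911,122.00 = R$636,878.00.
Net income = R$636,878.00 × (1 − 0.33) = R$426,708.26.
Per share: R$426,708.26 / 2,258,000 shares = R$0.19.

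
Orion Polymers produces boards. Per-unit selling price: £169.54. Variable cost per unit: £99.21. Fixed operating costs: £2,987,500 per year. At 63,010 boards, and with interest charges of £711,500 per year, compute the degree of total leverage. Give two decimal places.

Contribution at this volume is 63,010 × £70.33 = £4,431,493.30.
Operating income = contribution − fixed costs = £4,431,493.30 − £2,987,500 = £1,443,993.30. Interest = £711,500.00.
DOL = £4,431,493.30 ÷ £1,443,993.30 = 3.0689; DFL = £1,443,993.30 ÷ £732,493.30 = 1.9713.
DCL = DOL × DFL = 3.0689 × 1.9713 = 6.0497.

6.05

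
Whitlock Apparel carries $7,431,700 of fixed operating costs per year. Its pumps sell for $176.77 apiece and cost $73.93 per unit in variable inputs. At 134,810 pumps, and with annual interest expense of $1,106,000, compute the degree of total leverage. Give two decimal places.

At 134,810 units, contribution = 134,810 × $102.84 = $13,863,860.40.
Subtracting fixed costs: EBIT = $13,863,860.40 − $7,431,700 = $6,432,160.40. Interest = $1,106,000.00, so EBIT − I = $5,326,160.40.
Degree of total leverage = total CM / (EBIT − interest) = $13,863,860.40 / $5,326,160.40 = 2.6030.

2.60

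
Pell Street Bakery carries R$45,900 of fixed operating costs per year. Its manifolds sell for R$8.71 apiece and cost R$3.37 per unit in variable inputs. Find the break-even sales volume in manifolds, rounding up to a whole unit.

8,596 manifolds

Each unit contributes R$8.71 − R$3.37 = R$5.34.
Break-even volume = fixed costs ÷ CM per unit = R$45,900 ÷ R$5.34 = 8,595.51, so 8,596 manifolds.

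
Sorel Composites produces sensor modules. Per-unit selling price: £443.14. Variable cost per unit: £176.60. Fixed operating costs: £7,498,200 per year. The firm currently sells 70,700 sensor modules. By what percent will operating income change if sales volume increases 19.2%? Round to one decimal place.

At 70,700 units, contribution = 70,700 × £266.54 = £18,844,378.00.
Subtracting fixed costs: EBIT = £18,844,378.00 − £7,498,200 = £11,346,178.00.
Degree of operating leverage = £18,844,378.00 / £11,346,178.00 = 1.6609.
%ΔEBIT = DOL × %ΔSales = 1.6609 × +19.2% = +31.9%.

+31.9%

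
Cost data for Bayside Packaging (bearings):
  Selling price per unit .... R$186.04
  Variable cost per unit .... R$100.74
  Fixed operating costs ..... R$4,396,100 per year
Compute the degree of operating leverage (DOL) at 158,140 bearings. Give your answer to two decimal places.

1.48

Total contribution margin = 158,140 × R$85.30 = R$13,489,342.00.
Subtracting fixed costs: EBIT = R$13,489,342.00 − R$4,396,100 = R$9,093,242.00.
DOL = contribution ÷ EBIT = R$13,489,342.00 ÷ R$9,093,242.00 = 1.4834.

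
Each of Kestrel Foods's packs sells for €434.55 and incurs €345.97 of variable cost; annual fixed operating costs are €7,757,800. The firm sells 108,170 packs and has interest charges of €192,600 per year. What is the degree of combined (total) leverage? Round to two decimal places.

5.87

Total contribution margin = 108,170 × €88.58 = €9,581,698.60.
EBIT = €9,581,698.60 − €7,757,800 = €1,823,898.60. Interest = €192,600.00.
DOL = €9,581,698.60 ÷ €1,823,898.60 = 5.2534; DFL = €1,823,898.60 ÷ €1,631,298.60 = 1.1181.
DCL = DOL × DFL = 5.2534 × 1.1181 = 5.8738.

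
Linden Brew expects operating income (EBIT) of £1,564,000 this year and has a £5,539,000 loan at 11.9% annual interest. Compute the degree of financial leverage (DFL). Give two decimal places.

Annual interest charges come to £659,141.00.
DFL = EBIT ÷ (EBIT − I) = £1,564,000 ÷ (£1,564,000 − £659,141.00) = £1,564,000 ÷ £904,859.00 = 1.7284.

1.73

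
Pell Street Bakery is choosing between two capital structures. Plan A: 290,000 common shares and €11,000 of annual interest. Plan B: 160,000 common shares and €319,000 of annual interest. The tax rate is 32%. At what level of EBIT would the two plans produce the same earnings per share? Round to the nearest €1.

At indifference, (EBIT − 11,000)(1 − t)/290,000 = (EBIT − 319,000)(1 − t)/160,000.
The (1 − t) factor cancels: (EBIT − 11,000) × 160,000 = (EBIT − 319,000) × 290,000.
EBIT × (290,000 − 160,000) = 319,000 × 290,000 − 11,000 × 160,000 = 90,750,000,000, so EBIT = 90,750,000,000 ÷ 130,000 = 698,076.92.

€698,077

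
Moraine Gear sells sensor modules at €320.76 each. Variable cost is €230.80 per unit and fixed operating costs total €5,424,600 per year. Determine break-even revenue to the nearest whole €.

€19,341,871

Contribution margin per unit = €320.76 − €230.80 = €89.96, a CM ratio of €89.96 ÷ €320.76 = 0.2805.
Break-even sales = FC ÷ CM ratio = €5,424,600 × €320.76 / €89.96 = €19,341,871.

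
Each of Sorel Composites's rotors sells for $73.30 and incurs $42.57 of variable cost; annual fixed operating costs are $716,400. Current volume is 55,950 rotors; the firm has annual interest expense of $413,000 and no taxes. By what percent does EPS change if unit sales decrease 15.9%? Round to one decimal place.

-46.3%

Total contribution margin = 55,950 × $30.73 = $1,719,343.50.
EBIT = $1,719,343.50 − $716,400 = $1,002,943.50.
Interest = $413,000.00, so EBIT − I = $589,943.50.
DCL = total CM / (EBIT − I) = $1,719,343.50 / $589,943.50 = 2.9144.
%ΔEPS = DCL × %ΔSales = 2.9144 × -15.9% = -46.3%.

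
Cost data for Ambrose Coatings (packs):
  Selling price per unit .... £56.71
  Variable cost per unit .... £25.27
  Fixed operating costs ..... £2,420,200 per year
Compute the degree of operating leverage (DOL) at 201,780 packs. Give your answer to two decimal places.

At 201,780 units, contribution = 201,780 × £31.44 = £6,343,963.20.
Operating income = contribution − fixed costs = £6,343,963.20 − £2,420,200 = £3,923,763.20.
So DOL = total CM / EBIT = £6,343,963.20 / £3,923,763.20 = 1.6168.

1.62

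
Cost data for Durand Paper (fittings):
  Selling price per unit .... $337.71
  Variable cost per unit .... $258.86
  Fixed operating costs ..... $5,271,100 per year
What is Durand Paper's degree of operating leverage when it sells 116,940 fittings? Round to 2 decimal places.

Total contribution margin = 116,940 × $78.85 = $9,220,719.00.
EBIT = $9,220,719.00 − $5,271,100 = $3,949,619.00.
Degree of operating leverage = $9,220,719.00 / $3,949,619.00 = 2.3346.

2.33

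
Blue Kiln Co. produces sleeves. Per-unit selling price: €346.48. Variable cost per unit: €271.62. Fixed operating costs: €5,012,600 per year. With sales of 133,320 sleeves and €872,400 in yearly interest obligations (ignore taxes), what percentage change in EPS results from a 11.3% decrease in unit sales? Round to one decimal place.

Contribution at this volume is 133,320 × €74.86 = €9,980,335.20.
Subtracting fixed costs: EBIT = €9,980,335.20 − €5,012,600 = €4,967,735.20.
After interest of €872,400.00, pre-tax earnings = €4,095,335.20.
Degree of combined leverage = contribution ÷ (EBIT − I) = €9,980,335.20 ÷ €4,095,335.20 = 2.4370.
EPS therefore changes by 2.4370 × (-11.3%) = -27.5%.

-27.5%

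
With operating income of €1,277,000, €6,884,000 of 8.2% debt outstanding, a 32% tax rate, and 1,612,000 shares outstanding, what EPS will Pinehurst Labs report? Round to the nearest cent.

€0.30

Interest = €564,488.00, so EBT = €1,277,000 − €564,488.00 = €712,512.00.
Net income = €712,512.00 × (1 − 0.32) = €484,508.16.
EPS = €484,508.16 ÷ 1,612,000 = €0.30.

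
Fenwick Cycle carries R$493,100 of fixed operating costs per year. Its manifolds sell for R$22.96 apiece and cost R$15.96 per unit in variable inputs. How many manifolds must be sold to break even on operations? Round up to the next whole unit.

Unit CM = price − variable cost = R$22.96 − R$15.96 = R$7.00.
Break-even Q = R$493,100 / R$7.00 = 70,442.86 → 70,443 manifolds.

70,443 manifolds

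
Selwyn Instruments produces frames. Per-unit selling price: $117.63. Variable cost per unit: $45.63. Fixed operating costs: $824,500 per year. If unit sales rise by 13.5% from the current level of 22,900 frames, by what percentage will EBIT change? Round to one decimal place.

Total contribution margin = 22,900 × $72.00 = $1,648,800.00.
Operating income = contribution − fixed costs = $1,648,800.00 − $824,500 = $824,300.00.
So DOL = total CM / EBIT = $1,648,800.00 / $824,300.00 = 2.0002.
Operating income changes by 2.0002 × +13.5% = +27.0%.

+27.0%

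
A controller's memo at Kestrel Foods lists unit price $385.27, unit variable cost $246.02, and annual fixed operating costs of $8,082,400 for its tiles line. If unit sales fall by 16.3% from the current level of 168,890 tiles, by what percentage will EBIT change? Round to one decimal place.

Total contribution margin = 168,890 × $139.25 = $23,517,932.50.
Operating income = contribution − fixed costs = $23,517,932.50 − $8,082,400 = $15,435,532.50.
DOL = contribution ÷ EBIT = $23,517,932.50 ÷ $15,435,532.50 = 1.5236.
Operating income changes by 1.5236 × -16.3% = -24.8%.

-24.8%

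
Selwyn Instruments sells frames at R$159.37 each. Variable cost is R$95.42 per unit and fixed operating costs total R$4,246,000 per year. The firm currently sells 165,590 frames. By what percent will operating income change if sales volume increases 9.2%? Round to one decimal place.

Contribution at this volume is 165,590 × R$63.95 = R$10,589,480.50.
Operating income = contribution − fixed costs = R$10,589,480.50 − R$4,246,000 = R$6,343,480.50.
Degree of operating leverage = R$10,589,480.50 / R$6,343,480.50 = 1.6693.
So EBIT moves 1.6693 × (+9.2%) = +15.4%.

+15.4%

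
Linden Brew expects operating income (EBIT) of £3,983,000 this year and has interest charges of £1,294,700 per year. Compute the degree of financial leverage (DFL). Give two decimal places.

1.48

Annual interest charges come to £1,294,700.00.
Degree of financial leverage = EBIT / (EBIT − interest) = £3,983,000 / £2,688,300.00 = 1.4816.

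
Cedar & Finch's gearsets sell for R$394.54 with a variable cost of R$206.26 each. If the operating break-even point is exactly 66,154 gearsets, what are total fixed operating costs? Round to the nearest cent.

R$12,455,475.12

Unit CM = price − variable cost = R$394.54 − R$206.26 = R$188.28.
Since BE = FC / CM, FC = 66,154 × R$188.28 = R$12,455,475.12.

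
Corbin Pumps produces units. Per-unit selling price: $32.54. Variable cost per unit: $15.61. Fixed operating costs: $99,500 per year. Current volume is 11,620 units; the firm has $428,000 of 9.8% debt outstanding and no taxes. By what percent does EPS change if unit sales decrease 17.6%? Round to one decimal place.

-62.6%

Contribution at this volume is 11,620 × $16.93 = $196,726.60.
Subtracting fixed costs: EBIT = $196,726.60 − $99,500 = $97,226.60.
Interest = $41,944.00, so EBIT − I = $55,282.60.
Degree of combined leverage = contribution ÷ (EBIT − I) = $196,726.60 ÷ $55,282.60 = 3.5586.
%ΔEPS = DCL × %ΔSales = 3.5586 × -17.6% = -62.6%.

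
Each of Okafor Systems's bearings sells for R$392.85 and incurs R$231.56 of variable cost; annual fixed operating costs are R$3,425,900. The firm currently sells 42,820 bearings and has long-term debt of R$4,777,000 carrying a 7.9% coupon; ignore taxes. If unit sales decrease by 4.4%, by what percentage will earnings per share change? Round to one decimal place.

-9.8%

Total contribution margin = 42,820 × R$161.29 = R$6,906,437.80.
Operating income = contribution − fixed costs = R$6,906,437.80 − R$3,425,900 = R$3,480,537.80.
Interest = R$377,383.00, so EBIT − I = R$3,103,154.80.
Degree of combined leverage = contribution ÷ (EBIT − I) = R$6,906,437.80 ÷ R$3,103,154.80 = 2.2256.
%ΔEPS = DCL × %ΔSales = 2.2256 × -4.4% = -9.8%.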